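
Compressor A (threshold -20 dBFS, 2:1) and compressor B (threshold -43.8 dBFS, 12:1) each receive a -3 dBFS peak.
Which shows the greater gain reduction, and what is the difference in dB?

A: GR = 17 − 17/2 = 8.5 dB.
B: GR = 40.8 − 40.8/12 = 37.4 dB.
Difference: 28.9 dB in favour of B.

B, by 28.9 dB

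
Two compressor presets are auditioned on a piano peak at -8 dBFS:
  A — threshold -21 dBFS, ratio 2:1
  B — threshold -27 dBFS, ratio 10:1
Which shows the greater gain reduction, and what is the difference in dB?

B, by 10.6 dB

A: overshoot 13 dB → output overshoot 6.5 dB → GR 6.5 dB.
B: overshoot 19 dB → output overshoot 1.9 dB → GR 17.1 dB.
B applies 10.6 dB more gain reduction.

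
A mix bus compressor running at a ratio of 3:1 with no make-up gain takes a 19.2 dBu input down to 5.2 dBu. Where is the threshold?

Input is 21 dB above T (since output overshoot × R = input overshoot: (5.2 − T)·3 = 19.2 − T gives T = -1.8 dBu).
Check: -1.8 + (19.2 − (-1.8))/3 = -1.8 + 7 = 5.2 dBu. ✓

-1.8 dBu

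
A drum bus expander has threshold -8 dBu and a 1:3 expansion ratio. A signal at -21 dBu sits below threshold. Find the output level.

Undershoot = (-8) − (-21) = 13 dB.
At 1:3, that expands to 39 dB under threshold.
Output = -8 − 39 = -47 dBu.

-47 dBu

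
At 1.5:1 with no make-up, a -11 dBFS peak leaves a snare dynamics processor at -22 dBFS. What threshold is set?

-44 dBFS

Let T be the threshold. Output overshoot = (input overshoot)/R, so -22 − T = (-11 − T)/1.5.
1.5·(-22 − T) = -11 − T → 0.5·T = -33 − (-11) = -22.
T = -22/0.5 = -44 dBFS.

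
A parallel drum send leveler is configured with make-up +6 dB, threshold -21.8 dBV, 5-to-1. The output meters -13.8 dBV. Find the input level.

-11.8 dBV

Remove make-up: -13.8 − 6 = -19.8 dBV.
The compressed level sits -19.8 − (-21.8) = 2 dB over threshold.
Before 5:1 compression the overshoot was 2 × 5 = 10 dB, so input = -21.8 + 10 = -11.8 dBV.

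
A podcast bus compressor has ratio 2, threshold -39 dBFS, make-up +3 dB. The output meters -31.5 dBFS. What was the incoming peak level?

-30 dBFS

Before make-up, the level was -31.5 − 3 = -34.5 dBFS.
The compressed level sits -34.5 − (-39) = 4.5 dB over threshold.
Before 2:1 compression the overshoot was 4.5 × 2 = 9 dB, so input = -39 + 9 = -30 dBFS.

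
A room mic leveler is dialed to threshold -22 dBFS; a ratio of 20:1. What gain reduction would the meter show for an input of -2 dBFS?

19 dB

The signal is 20 dB above threshold.
After 20:1 compression the overshoot becomes 20/20 = 1 dB.
So the signal is attenuated by 20 − 1 = 19 dB.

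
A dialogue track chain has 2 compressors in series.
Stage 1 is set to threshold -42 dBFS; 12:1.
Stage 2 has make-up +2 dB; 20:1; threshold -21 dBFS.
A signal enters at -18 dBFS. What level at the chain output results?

-38 dBFS

Stage 1: 24 dB above -42 dBFS, reduced 12:1 to 2 dB above → -40 dBFS.
Stage 2: -40 dBFS ≤ -21 dBFS, so stage 2 doesn't engage; make-up brings it to -38 dBFS.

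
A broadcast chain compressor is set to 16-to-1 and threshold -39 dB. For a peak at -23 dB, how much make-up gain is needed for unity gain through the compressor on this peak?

The peak compresses to -39 + 16/16 = -38 dB.
To reach -23 dB requires -23 − (-38) = 15 dB of make-up.

15 dB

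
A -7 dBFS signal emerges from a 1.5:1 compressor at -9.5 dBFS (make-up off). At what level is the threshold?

-14.5 dBFS

Input is 7.5 dB above T (since output overshoot × R = input overshoot: (-9.5 − T)·1.5 = -7 − T gives T = -14.5 dBFS).
Check: -14.5 + (-7 − (-14.5))/1.5 = -14.5 + 5 = -9.5 dBFS. ✓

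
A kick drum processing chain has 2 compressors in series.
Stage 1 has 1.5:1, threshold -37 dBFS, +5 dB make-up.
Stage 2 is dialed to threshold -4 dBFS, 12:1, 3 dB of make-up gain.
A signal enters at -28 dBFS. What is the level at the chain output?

Stage 1: 9 dB above -37 dBFS, reduced 1.5:1 to 6 dB above → -31 dBFS; +5 dB make-up → -26 dBFS.
Stage 2: -26 dBFS is at or below the -4 dBFS threshold — no compression; make-up brings it to -23 dBFS.

-23 dBFS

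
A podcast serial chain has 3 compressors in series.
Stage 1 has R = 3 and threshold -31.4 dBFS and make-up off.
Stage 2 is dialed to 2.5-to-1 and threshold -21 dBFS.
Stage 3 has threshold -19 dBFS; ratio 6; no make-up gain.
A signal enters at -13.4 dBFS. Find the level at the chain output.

-25.4 dBFS

Stage 1: overshoot 18 dB → 18/3 = 6 dB → -25.4 dBFS.
Stage 2: -25.4 dBFS is at or below the -21 dBFS threshold — no compression; output -25.4 dBFS.
Stage 3: -25.4 dBFS is at or below the -19 dBFS threshold — no compression; output -25.4 dBFS.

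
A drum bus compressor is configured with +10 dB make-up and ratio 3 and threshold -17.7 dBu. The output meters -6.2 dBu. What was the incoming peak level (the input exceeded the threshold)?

Remove make-up: -6.2 − 10 = -16.2 dBu.
The compressed level sits -16.2 − (-17.7) = 1.5 dB over threshold.
Undo the ratio: input overshoot = 1.5 × 3 = 4.5 dB, giving input = -13.2 dBu.

-13.2 dBu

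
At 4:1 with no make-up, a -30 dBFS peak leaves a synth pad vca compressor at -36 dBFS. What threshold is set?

Gain reduction = -30 − (-36) = 6 dB; output overshoot = GR / (R − 1) = 6 / 3 = 2 dB.
Threshold = output − output overshoot = -36 − 2 = -38 dBFS.

-38 dBFS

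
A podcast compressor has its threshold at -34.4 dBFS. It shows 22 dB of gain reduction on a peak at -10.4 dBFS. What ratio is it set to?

12:1

Input overshoot = -10.4 − (-34.4) = 24 dB.
Output overshoot = 24 − 22 = 2 dB.
Ratio = input overshoot / output overshoot = 24 / 2 = 12.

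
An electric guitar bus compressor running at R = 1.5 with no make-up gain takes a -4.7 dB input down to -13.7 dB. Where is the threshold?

-31.7 dB

Gain reduction = -4.7 − (-13.7) = 9 dB; output overshoot = GR / (R − 1) = 9 / 0.5 = 18 dB.
Threshold = output − output overshoot = -13.7 − 18 = -31.7 dB.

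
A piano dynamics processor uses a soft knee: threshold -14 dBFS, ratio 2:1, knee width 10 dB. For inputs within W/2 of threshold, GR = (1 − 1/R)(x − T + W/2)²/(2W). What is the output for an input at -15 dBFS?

-15.4 dBFS

x − T + W/2 = -15 − (-14) + 5 = 4.
GR = (1 − 1/2) × 4² / 20 = 0.5 × 16 / 20 = 0.4 dB.
Output = -15 − 0.4 = -15.4 dBFS.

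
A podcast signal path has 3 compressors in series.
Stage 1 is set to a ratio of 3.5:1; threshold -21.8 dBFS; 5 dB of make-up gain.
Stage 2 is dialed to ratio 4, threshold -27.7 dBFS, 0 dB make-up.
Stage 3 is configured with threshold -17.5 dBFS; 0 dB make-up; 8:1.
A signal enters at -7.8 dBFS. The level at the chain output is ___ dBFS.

Stage 1: 14 dB above -21.8 dBFS, reduced 3.5:1 to 4 dB above → -17.8 dBFS; +5 dB make-up → -12.8 dBFS.
Stage 2: 14.9 dB above -27.7 dBFS, reduced 4:1 to 3.725 dB above → -23.975 dBFS.
Stage 3: -23.975 dBFS ≤ -17.5 dBFS, so stage 3 doesn't engage; output -23.975 dBFS.

-23.975 dBFS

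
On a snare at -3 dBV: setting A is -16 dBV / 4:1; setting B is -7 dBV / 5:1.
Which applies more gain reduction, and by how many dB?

A: overshoot 13 dB → output overshoot 3.25 dB → GR 9.75 dB.
B: overshoot 4 dB → output overshoot 0.8 dB → GR 3.2 dB.
A applies 6.55 dB more gain reduction.

A, by 6.55 dB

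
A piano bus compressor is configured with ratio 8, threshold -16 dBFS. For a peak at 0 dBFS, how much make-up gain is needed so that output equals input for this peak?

Without make-up, output = threshold + overshoot/8 = -16 + 2 = -14 dBFS.
Gap to target: 14 dB.

14 dB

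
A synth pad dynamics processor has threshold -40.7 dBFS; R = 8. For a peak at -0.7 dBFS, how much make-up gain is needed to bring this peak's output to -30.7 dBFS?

The peak compresses to -40.7 + 40/8 = -35.7 dBFS.
To reach -30.7 dBFS requires -30.7 − (-35.7) = 5 dB of make-up.

5 dB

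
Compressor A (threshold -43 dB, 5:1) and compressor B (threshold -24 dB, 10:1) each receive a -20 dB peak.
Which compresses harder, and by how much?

A: overshoot 23 dB → output overshoot 4.6 dB → GR 18.4 dB.
B: overshoot 4 dB → output overshoot 0.4 dB → GR 3.6 dB.
A reduces 14.8 dB more.

A, by 14.8 dB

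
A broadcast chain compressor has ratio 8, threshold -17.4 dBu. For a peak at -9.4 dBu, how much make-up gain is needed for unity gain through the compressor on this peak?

Without make-up, output = threshold + overshoot/8 = -17.4 + 1 = -16.4 dBu.
Gap to target: 7 dB.

7 dB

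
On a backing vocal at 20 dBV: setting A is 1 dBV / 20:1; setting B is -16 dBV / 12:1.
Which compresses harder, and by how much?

B, by 14.95 dB

A: overshoot 19 dB → output overshoot 0.95 dB → GR 18.05 dB.
B: overshoot 36 dB → output overshoot 3 dB → GR 33 dB.
Difference: 14.95 dB in favour of B.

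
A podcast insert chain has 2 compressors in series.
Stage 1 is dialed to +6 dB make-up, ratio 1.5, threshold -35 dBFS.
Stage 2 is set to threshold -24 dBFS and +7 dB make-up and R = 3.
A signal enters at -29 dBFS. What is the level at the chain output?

Stage 1: 6 dB above -35 dBFS, reduced 1.5:1 to 4 dB above → -31 dBFS; +6 dB make-up → -25 dBFS.
Stage 2: below threshold (-25 ≤ -24); passes unchanged; make-up brings it to -18 dBFS.

-18 dBFS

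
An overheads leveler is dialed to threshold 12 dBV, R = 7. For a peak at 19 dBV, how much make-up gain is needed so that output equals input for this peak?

Without make-up, output = threshold + overshoot/7 = 12 + 1 = 13 dBV.
Gap to target: 6 dB.

6 dB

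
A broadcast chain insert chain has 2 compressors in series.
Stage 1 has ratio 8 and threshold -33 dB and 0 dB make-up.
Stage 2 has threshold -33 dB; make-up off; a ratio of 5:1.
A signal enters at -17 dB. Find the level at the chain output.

Stage 1: 16 dB above -33 dB, reduced 8:1 to 2 dB above → -31 dB.
Stage 2: 2 dB above -33 dB, reduced 5:1 to 0.4 dB above → -32.6 dB.

-32.6 dB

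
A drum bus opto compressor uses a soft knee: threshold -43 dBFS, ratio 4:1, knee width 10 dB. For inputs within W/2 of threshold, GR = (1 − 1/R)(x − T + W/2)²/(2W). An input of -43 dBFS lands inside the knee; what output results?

x − T + W/2 = -43 − (-43) + 5 = 5.
GR = (1 − 1/4) × 5² / 20 = 0.75 × 25 / 20 = 0.9375 dB.
Output = -43 − 0.9375 = -43.9375 dBFS.

-43.9375 dBFS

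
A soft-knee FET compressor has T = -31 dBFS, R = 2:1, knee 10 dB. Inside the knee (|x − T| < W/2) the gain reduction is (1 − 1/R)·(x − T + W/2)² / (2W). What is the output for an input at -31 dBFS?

-31.625 dBFS

x − T + W/2 = -31 − (-31) + 5 = 5.
GR = (1 − 1/2) × 5² / 20 = 0.5 × 25 / 20 = 0.625 dB.
Output = -31 − 0.625 = -31.625 dBFS.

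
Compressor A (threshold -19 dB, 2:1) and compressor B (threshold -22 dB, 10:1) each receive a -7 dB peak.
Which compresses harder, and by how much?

B, by 7.5 dB

A: overshoot 12 dB → output overshoot 6 dB → GR 6 dB.
B: overshoot 15 dB → output overshoot 1.5 dB → GR 13.5 dB.
B applies 7.5 dB more gain reduction.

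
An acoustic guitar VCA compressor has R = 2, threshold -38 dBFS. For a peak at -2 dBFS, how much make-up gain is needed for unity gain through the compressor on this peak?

Overshoot 36 dB → 36/2 = 18 dB after compression, so the compressed level is -38 + 18 = -20 dBFS.
Make-up = target − compressed = -2 − (-20) = 18 dB.

18 dB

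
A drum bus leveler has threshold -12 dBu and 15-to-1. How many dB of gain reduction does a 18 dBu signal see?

The signal is 30 dB above threshold.
A 15:1 ratio leaves 2 dB of that excess.
So the signal is attenuated by 30 − 2 = 28 dB.

28 dB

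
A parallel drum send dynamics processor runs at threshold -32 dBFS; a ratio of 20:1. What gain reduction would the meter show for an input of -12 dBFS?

-12 dBFS exceeds the threshold by 20 dB.
At 20:1, output sits 20/20 = 1 dB above threshold.
GR = overshoot in − overshoot out = 20 − 1 = 19 dB.

19 dB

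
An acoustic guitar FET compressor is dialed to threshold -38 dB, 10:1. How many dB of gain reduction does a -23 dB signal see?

Overshoot = -23 − (-38) = 15 dB.
After 10:1 compression the overshoot becomes 15/10 = 1.5 dB.
Gain reduction = 15 − 1.5 = 13.5 dB.

13.5 dB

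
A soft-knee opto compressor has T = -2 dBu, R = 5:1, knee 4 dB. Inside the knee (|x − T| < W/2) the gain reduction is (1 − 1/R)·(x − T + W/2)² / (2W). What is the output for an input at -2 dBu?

-2.4 dBu

x − T + W/2 = -2 − (-2) + 2 = 2.
GR = (1 − 1/5) × 2² / 8 = 0.8 × 4 / 8 = 0.4 dB.
Output = -2 − 0.4 = -2.4 dBu.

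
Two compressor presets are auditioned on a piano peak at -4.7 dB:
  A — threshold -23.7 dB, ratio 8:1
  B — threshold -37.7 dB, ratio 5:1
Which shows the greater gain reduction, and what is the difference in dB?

A: 19 dB over, compressed to 2.375 dB over, so 16.625 dB of GR.
B: 33 dB over, compressed to 6.6 dB over, so 26.4 dB of GR.
B reduces 9.775 dB more.

B, by 9.775 dB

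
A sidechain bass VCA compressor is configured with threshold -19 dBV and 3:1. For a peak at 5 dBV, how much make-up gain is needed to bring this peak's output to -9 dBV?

2 dB

Overshoot 24 dB → 24/3 = 8 dB after compression, so the compressed level is -19 + 8 = -11 dBV.
Make-up = target − compressed = -9 − (-11) = 2 dB.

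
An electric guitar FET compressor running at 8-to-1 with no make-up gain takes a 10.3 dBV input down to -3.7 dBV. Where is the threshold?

-5.7 dBV

Let T be the threshold. Output overshoot = (input overshoot)/R, so -3.7 − T = (10.3 − T)/8.
8·(-3.7 − T) = 10.3 − T → 7·T = -29.6 − 10.3 = -39.9.
T = -39.9/7 = -5.7 dBV.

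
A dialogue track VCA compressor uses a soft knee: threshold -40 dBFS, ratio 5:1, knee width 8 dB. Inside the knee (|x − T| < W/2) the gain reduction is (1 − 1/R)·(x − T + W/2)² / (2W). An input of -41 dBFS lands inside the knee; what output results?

x − T + W/2 = -41 − (-40) + 4 = 3.
GR = (1 − 1/5) × 3² / 16 = 0.8 × 9 / 16 = 0.45 dB.
Output = -41 − 0.45 = -41.45 dBFS.

-41.45 dBFS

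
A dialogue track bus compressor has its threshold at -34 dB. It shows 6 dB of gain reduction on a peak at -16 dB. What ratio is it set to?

Input overshoot = -16 − (-34) = 18 dB.
Output overshoot = 18 − 6 = 12 dB.
Ratio = input overshoot / output overshoot = 18 / 12 = 1.5.

1.5:1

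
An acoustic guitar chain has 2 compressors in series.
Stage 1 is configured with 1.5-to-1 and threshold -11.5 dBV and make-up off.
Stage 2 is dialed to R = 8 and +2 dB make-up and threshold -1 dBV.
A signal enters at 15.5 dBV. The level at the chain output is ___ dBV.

1.9375 dBV

Stage 1: 15.5 dBV is 27 dB over -11.5 dBV; at 1.5:1 that becomes 18 dB over, giving 6.5 dBV.
Stage 2: overshoot 7.5 dB → 7.5/8 = 0.9375 dB → -0.0625 dBV; +2 dB make-up → 1.9375 dBV.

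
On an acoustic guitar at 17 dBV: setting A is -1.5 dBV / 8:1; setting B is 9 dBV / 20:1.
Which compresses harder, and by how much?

A: overshoot 18.5 dB → output overshoot 2.3125 dB → GR 16.1875 dB.
B: overshoot 8 dB → output overshoot 0.4 dB → GR 7.6 dB.
A reduces 8.5875 dB more.

A, by 8.5875 dB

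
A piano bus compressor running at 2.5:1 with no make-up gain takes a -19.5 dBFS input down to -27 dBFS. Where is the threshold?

Gain reduction = -19.5 − (-27) = 7.5 dB; output overshoot = GR / (R − 1) = 7.5 / 1.5 = 5 dB.
Threshold = output − output overshoot = -27 − 5 = -32 dBFS.

-32 dBFS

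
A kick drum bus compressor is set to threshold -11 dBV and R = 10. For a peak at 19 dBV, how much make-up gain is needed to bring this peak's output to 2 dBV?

10 dB

The peak compresses to -11 + 30/10 = -8 dBV.
To reach 2 dBV requires 2 − (-8) = 10 dB of make-up.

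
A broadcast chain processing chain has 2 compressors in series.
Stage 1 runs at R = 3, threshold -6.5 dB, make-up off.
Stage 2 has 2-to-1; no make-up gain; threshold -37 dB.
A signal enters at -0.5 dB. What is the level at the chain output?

Stage 1: overshoot 6 dB → 6/3 = 2 dB → -4.5 dB.
Stage 2: overshoot 32.5 dB → 32.5/2 = 16.25 dB → -20.75 dB.

-20.75 dB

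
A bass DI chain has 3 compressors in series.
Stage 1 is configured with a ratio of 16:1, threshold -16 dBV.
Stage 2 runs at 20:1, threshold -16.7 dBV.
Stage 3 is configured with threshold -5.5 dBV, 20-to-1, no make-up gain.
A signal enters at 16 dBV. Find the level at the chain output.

Stage 1: 32 dB above -16 dBV, reduced 16:1 to 2 dB above → -14 dBV.
Stage 2: -14 dBV is 2.7 dB over -16.7 dBV; at 20:1 that becomes 0.135 dB over, giving -16.565 dBV.
Stage 3: below threshold (-16.565 ≤ -5.5); passes unchanged; output -16.565 dBV.

-16.565 dBV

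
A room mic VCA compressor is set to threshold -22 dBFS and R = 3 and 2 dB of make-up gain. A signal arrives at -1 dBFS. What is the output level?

-13 dBFS

The input is 21 dB above the -22 dBFS threshold.
3:1 compression reduces that to 21/3 = 7 dB over.
Output = -22 + 7 = -15 dBFS; make-up adds 2 dB, giving -13 dBFS.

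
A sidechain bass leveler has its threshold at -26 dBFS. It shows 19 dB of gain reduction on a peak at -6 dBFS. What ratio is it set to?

Input overshoot = -6 − (-26) = 20 dB.
Output overshoot = 20 − 19 = 1 dB.
Ratio = input overshoot / output overshoot = 20 / 1 = 20.

20:1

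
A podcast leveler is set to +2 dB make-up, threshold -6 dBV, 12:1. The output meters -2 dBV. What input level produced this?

Stripping the +2 dB make-up gives -4 dBV at the gain stage.
Post-compression overshoot = -4 − (-6) = 2 dB.
Before 12:1 compression the overshoot was 2 × 12 = 24 dB, so input = -6 + 24 = 18 dBV.

18 dBV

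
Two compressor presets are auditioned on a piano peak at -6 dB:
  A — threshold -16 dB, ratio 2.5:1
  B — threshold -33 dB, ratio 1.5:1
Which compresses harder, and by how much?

B, by 3 dB

A: overshoot 10 dB → output overshoot 4 dB → GR 6 dB.
B: overshoot 27 dB → output overshoot 18 dB → GR 9 dB.
Difference: 3 dB in favour of B.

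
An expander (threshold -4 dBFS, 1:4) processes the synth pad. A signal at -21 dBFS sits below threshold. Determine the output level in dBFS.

Below threshold, a 1:4 expander applies gain = (4−1)×(T − x) of attenuation.
(4−1) × 17 = 51 dB, so output = -21 − 51 = -72 dBFS.

-72 dBFS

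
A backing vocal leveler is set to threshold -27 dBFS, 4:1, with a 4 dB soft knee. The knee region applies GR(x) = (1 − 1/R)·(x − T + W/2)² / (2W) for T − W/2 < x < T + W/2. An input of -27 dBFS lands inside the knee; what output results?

x − T + W/2 = -27 − (-27) + 2 = 2.
GR = (1 − 1/4) × 2² / 8 = 0.75 × 4 / 8 = 0.375 dB.
Output = -27 − 0.375 = -27.375 dBFS.

-27.375 dBFS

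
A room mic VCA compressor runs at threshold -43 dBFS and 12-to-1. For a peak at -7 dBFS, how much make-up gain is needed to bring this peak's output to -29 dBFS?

11 dB

The peak compresses to -43 + 36/12 = -40 dBFS.
To reach -29 dBFS requires -29 − (-40) = 11 dB of make-up.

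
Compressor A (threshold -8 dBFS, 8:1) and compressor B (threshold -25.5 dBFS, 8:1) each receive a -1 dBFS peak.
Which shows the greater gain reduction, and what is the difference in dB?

B, by 15.3125 dB

A: GR = 7 − 7/8 = 6.125 dB.
B: GR = 24.5 − 24.5/8 = 21.4375 dB.
Difference: 15.3125 dB in favour of B.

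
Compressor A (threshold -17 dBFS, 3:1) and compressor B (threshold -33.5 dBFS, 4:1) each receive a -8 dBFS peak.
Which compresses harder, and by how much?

A: 9 dB over, compressed to 3 dB over, so 6 dB of GR.
B: 25.5 dB over, compressed to 6.375 dB over, so 19.125 dB of GR.
B applies 13.125 dB more gain reduction.

B, by 13.125 dB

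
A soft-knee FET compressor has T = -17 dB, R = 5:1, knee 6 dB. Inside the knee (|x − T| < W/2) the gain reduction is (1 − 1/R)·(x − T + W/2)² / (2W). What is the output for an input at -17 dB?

x − T + W/2 = -17 − (-17) + 3 = 3.
GR = (1 − 1/5) × 3² / 12 = 0.8 × 9 / 12 = 0.6 dB.
Output = -17 − 0.6 = -17.6 dB.

-17.6 dB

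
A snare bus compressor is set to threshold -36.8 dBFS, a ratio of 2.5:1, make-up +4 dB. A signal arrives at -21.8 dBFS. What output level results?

-26.8 dBFS

-21.8 dBFS sits 15 dB over threshold.
At 2.5:1 the overshoot is divided by 2.5, leaving 6 dB above threshold.
So the level is -36.8 + 6 = -30.8 dBFS; make-up adds 4 dB, giving -26.8 dBFS.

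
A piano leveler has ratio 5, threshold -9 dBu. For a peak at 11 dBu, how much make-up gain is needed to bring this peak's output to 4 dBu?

The peak compresses to -9 + 20/5 = -5 dBu.
To reach 4 dBu requires 4 − (-5) = 9 dB of make-up.

9 dB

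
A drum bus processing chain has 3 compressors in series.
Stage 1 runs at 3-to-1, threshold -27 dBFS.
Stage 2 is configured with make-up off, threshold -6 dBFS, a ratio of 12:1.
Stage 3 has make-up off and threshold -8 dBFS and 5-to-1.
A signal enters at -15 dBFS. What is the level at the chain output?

-23 dBFS

Stage 1: -15 dBFS is 12 dB over -27 dBFS; at 3:1 that becomes 4 dB over, giving -23 dBFS.
Stage 2: -23 dBFS ≤ -6 dBFS, so stage 2 doesn't engage; output -23 dBFS.
Stage 3: below threshold (-23 ≤ -8); passes unchanged; output -23 dBFS.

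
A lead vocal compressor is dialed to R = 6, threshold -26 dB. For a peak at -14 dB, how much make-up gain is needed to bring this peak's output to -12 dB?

12 dB

The peak compresses to -26 + 12/6 = -24 dB.
To reach -12 dB requires -12 − (-24) = 12 dB of make-up.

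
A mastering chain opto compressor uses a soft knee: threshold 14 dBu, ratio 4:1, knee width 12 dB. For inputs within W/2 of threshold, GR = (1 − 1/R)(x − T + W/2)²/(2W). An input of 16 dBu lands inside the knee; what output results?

14 dBu

x − T + W/2 = 16 − 14 + 6 = 8.
GR = (1 − 1/4) × 8² / 24 = 0.75 × 64 / 24 = 2 dB.
Output = 16 − 2 = 14 dBu.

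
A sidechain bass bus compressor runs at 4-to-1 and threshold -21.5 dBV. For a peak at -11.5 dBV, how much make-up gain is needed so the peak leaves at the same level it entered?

The peak compresses to -21.5 + 10/4 = -19 dBV.
To reach -11.5 dBV requires -11.5 − (-19) = 7.5 dB of make-up.

7.5 dB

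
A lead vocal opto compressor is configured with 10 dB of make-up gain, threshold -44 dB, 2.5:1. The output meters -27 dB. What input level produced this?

Remove make-up: -27 − 10 = -37 dB.
The compressed level sits -37 − (-44) = 7 dB over threshold.
Undo the ratio: input overshoot = 7 × 2.5 = 17.5 dB, giving input = -26.5 dB.

-26.5 dB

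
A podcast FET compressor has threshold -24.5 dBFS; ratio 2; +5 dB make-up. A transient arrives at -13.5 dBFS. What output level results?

The input is 11 dB above the -24.5 dBFS threshold.
At 2:1 the overshoot is divided by 2, leaving 5.5 dB above threshold.
Output = -24.5 + 5.5 = -19 dBFS; make-up adds 5 dB, giving -14 dBFS.

-14 dBFS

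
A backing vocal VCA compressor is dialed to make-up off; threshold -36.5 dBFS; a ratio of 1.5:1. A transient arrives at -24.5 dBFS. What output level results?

-28.5 dBFS

The input is 12 dB above the -36.5 dBFS threshold.
The 12 dB excess becomes 8 dB after 1.5:1 reduction.
So the level is -36.5 + 8 = -28.5 dBFS.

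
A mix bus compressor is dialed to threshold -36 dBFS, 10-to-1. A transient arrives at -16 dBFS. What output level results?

-16 dBFS sits 20 dB over threshold.
The 20 dB excess becomes 2 dB after 10:1 reduction.
That puts the output at -34 dBFS.

-34 dBFS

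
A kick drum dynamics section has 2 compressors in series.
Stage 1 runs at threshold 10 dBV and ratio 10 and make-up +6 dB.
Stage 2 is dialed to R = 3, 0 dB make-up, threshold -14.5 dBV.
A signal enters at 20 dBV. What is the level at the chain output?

-4 dBV

Stage 1: overshoot 10 dB → 10/10 = 1 dB → 11 dBV; +6 dB make-up → 17 dBV.
Stage 2: 17 dBV is 31.5 dB over -14.5 dBV; at 3:1 that becomes 10.5 dB over, giving -4 dBV.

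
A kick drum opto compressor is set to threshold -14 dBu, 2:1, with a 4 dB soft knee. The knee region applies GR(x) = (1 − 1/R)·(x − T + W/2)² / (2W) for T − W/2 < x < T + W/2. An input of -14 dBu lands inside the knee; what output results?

-14.25 dBu

x − T + W/2 = -14 − (-14) + 2 = 2.
GR = (1 − 1/2) × 2² / 8 = 0.5 × 4 / 8 = 0.25 dB.
Output = -14 − 0.25 = -14.25 dBu.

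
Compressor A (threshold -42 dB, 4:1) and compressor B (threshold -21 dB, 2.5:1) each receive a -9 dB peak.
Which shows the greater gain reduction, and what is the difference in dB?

A: overshoot 33 dB → output overshoot 8.25 dB → GR 24.75 dB.
B: overshoot 12 dB → output overshoot 4.8 dB → GR 7.2 dB.
Difference: 17.55 dB in favour of A.

A, by 17.55 dB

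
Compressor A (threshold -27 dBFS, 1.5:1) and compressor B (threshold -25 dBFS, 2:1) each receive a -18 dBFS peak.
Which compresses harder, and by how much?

B, by 0.5 dB

A: GR = 9 − 9/1.5 = 3 dB.
B: GR = 7 − 7/2 = 3.5 dB.
B applies 0.5 dB more gain reduction.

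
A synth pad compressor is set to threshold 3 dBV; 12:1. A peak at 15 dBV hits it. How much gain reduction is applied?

11 dB

Overshoot = 15 − 3 = 12 dB.
At 12:1, output sits 12/12 = 1 dB above threshold.
Gain reduction = 12 − 1 = 11 dB.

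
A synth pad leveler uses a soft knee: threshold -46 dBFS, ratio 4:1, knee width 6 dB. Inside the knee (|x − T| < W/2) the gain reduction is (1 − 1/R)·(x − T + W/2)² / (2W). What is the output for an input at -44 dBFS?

-45.5625 dBFS

x − T + W/2 = -44 − (-46) + 3 = 5.
GR = (1 − 1/4) × 5² / 12 = 0.75 × 25 / 12 = 1.5625 dB.
Output = -44 − 1.5625 = -45.5625 dBFS.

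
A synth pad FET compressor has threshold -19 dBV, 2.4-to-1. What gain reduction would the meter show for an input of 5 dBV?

5 dBV exceeds the threshold by 24 dB.
At 2.4:1, output sits 24/2.4 = 10 dB above threshold.
Gain reduction = 24 − 10 = 14 dB.

14 dB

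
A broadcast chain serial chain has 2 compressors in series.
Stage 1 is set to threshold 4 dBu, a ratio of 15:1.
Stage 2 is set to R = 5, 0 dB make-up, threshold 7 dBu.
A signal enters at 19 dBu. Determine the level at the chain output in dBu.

Stage 1: overshoot 15 dB → 15/15 = 1 dB → 5 dBu.
Stage 2: 5 dBu is at or below the 7 dBu threshold — no compression; output 5 dBu.

5 dBu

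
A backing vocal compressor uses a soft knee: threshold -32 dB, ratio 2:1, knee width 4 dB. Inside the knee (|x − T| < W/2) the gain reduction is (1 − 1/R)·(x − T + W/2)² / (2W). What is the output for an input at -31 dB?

x − T + W/2 = -31 − (-32) + 2 = 3.
GR = (1 − 1/2) × 3² / 8 = 0.5 × 9 / 8 = 0.5625 dB.
Output = -31 − 0.5625 = -31.5625 dB.

-31.5625 dB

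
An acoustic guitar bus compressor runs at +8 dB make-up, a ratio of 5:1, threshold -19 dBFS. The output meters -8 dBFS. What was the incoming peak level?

-4 dBFS

Remove make-up: -8 − 8 = -16 dBFS.
The compressed level sits -16 − (-19) = 3 dB over threshold.
Input overshoot = R × output overshoot = 15 dB → input = -19 + 15 = -4 dBFS.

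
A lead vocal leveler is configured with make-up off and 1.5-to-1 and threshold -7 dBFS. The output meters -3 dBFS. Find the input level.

The compressed level sits -3 − (-7) = 4 dB over threshold.
Undo the ratio: input overshoot = 4 × 1.5 = 6 dB, giving input = -1 dBFS.

-1 dBFS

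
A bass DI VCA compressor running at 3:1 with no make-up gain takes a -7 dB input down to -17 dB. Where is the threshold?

-22 dB

Gain reduction = -7 − (-17) = 10 dB; output overshoot = GR / (R − 1) = 10 / 2 = 5 dB.
Threshold = output − output overshoot = -17 − 5 = -22 dB.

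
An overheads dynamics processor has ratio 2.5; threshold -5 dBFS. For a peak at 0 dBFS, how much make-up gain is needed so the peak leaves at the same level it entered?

Overshoot 5 dB → 5/2.5 = 2 dB after compression, so the compressed level is -5 + 2 = -3 dBFS.
Make-up = target − compressed = 0 − (-3) = 3 dB.

3 dB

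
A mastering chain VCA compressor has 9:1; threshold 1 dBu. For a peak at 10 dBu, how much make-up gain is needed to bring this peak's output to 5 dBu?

3 dB

Without make-up, output = threshold + overshoot/9 = 1 + 1 = 2 dBu.
Gap to target: 3 dB.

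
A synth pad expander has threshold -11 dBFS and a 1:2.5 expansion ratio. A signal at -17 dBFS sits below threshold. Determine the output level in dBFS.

-26 dBFS

Below threshold, a 1:2.5 expander applies gain = (2.5−1)×(T − x) of attenuation.
(2.5−1) × 6 = 9 dB, so output = -17 − 9 = -26 dBFS.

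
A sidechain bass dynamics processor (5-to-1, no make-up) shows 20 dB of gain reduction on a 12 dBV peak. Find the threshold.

-13 dBV

Input is 25 dB above T (since output overshoot × R = input overshoot: (-8 − T)·5 = 12 − T gives T = -13 dBV).
Check: -13 + (12 − (-13))/5 = -13 + 5 = -8 dBV. ✓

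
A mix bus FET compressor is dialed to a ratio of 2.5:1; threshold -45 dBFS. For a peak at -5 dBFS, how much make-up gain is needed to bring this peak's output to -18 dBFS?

11 dB

Overshoot 40 dB → 40/2.5 = 16 dB after compression, so the compressed level is -45 + 16 = -29 dBFS.
Make-up = target − compressed = -18 − (-29) = 11 dB.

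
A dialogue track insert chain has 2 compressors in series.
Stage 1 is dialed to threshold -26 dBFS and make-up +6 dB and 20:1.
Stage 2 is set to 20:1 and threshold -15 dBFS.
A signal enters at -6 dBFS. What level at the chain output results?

-19 dBFS

Stage 1: 20 dB above -26 dBFS, reduced 20:1 to 1 dB above → -25 dBFS; +6 dB make-up → -19 dBFS.
Stage 2: -19 dBFS ≤ -15 dBFS, so stage 2 doesn't engage; output -19 dBFS.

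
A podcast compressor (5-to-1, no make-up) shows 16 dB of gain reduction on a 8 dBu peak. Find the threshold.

Gain reduction = 8 − (-8) = 16 dB; output overshoot = GR / (R − 1) = 16 / 4 = 4 dB.
Threshold = output − output overshoot = -8 − 4 = -12 dBu.

-12 dBu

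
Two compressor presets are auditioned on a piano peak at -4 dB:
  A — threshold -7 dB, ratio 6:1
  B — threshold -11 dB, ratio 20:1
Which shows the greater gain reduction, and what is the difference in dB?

B, by 4.15 dB

A: 3 dB over, compressed to 0.5 dB over, so 2.5 dB of GR.
B: 7 dB over, compressed to 0.35 dB over, so 6.65 dB of GR.
Difference: 4.15 dB in favour of B.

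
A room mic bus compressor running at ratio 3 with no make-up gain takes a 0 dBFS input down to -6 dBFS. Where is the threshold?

-9 dBFS

Input is 9 dB above T (since output overshoot × R = input overshoot: (-6 − T)·3 = 0 − T gives T = -9 dBFS).
Check: -9 + (0 − (-9))/3 = -9 + 3 = -6 dBFS. ✓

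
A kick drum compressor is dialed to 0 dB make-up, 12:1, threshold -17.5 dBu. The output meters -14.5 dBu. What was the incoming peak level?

18.5 dBu

The compressed level sits -14.5 − (-17.5) = 3 dB over threshold.
Input overshoot = R × output overshoot = 36 dB → input = -17.5 + 36 = 18.5 dBu.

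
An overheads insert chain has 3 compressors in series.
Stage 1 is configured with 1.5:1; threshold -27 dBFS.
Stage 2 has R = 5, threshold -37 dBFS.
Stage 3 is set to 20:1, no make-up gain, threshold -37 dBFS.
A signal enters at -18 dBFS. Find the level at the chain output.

-36.84 dBFS

Stage 1: -18 dBFS is 9 dB over -27 dBFS; at 1.5:1 that becomes 6 dB over, giving -21 dBFS.
Stage 2: overshoot 16 dB → 16/5 = 3.2 dB → -33.8 dBFS.
Stage 3: 3.2 dB above -37 dBFS, reduced 20:1 to 0.16 dB above → -36.84 dBFS.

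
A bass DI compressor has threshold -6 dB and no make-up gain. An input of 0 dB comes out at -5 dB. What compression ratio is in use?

6:1

Input overshoot = 0 − (-6) = 6 dB; output overshoot = -5 − (-6) = 1 dB.
Ratio = 6 / 1 = 6.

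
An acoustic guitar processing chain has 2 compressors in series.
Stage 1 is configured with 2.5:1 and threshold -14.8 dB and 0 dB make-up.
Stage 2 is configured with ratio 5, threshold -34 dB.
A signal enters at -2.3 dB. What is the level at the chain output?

Stage 1: 12.5 dB above -14.8 dB, reduced 2.5:1 to 5 dB above → -9.8 dB.
Stage 2: -9.8 dB is 24.2 dB over -34 dB; at 5:1 that becomes 4.84 dB over, giving -29.16 dB.

-29.16 dB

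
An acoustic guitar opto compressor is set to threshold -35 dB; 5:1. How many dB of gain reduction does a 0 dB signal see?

0 dB exceeds the threshold by 35 dB.
A 5:1 ratio leaves 7 dB of that excess.
Gain reduction = 35 − 7 = 28 dB.

28 dB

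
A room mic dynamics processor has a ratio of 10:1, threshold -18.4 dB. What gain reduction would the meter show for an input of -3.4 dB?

13.5 dB

-3.4 dB exceeds the threshold by 15 dB.
At 10:1, output sits 15/10 = 1.5 dB above threshold.
GR = overshoot in − overshoot out = 15 − 1.5 = 13.5 dB.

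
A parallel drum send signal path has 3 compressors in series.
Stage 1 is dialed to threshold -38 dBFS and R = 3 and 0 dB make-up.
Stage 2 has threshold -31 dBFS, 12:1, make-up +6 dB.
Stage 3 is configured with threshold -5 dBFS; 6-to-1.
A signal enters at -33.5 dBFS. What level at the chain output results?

Stage 1: -33.5 dBFS is 4.5 dB over -38 dBFS; at 3:1 that becomes 1.5 dB over, giving -36.5 dBFS.
Stage 2: -36.5 dBFS ≤ -31 dBFS, so stage 2 doesn't engage; make-up brings it to -30.5 dBFS.
Stage 3: -30.5 dBFS is at or below the -5 dBFS threshold — no compression; output -30.5 dBFS.

-30.5 dBFS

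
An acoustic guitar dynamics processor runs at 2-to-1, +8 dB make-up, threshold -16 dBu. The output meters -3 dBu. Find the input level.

Remove make-up: -3 − 8 = -11 dBu.
The compressed level sits -11 − (-16) = 5 dB over threshold.
Before 2:1 compression the overshoot was 5 × 2 = 10 dB, so input = -16 + 10 = -6 dBu.

-6 dBu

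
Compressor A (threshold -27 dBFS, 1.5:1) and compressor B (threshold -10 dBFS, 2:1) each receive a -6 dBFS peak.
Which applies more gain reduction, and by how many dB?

A, by 5 dB

A: overshoot 21 dB → output overshoot 14 dB → GR 7 dB.
B: overshoot 4 dB → output overshoot 2 dB → GR 2 dB.
Difference: 5 dB in favour of A.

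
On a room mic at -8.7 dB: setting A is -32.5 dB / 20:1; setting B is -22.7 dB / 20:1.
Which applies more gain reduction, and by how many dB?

A, by 9.31 dB

A: GR = 23.8 − 23.8/20 = 22.61 dB.
B: GR = 14 − 14/20 = 13.3 dB.
Difference: 9.31 dB in favour of A.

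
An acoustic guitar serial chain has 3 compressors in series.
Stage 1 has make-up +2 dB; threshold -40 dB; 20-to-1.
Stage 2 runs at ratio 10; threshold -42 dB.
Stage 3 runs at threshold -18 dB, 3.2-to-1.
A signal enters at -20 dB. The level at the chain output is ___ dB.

Stage 1: overshoot 20 dB → 20/20 = 1 dB → -39 dB; +2 dB make-up → -37 dB.
Stage 2: 5 dB above -42 dB, reduced 10:1 to 0.5 dB above → -41.5 dB.
Stage 3: -41.5 dB is at or below the -18 dB threshold — no compression; output -41.5 dB.

-41.5 dB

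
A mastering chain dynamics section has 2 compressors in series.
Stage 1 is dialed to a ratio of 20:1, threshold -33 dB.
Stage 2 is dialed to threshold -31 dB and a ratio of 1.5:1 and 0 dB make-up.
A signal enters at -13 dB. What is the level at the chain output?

Stage 1: 20 dB above -33 dB, reduced 20:1 to 1 dB above → -32 dB.
Stage 2: -32 dB is at or below the -31 dB threshold — no compression; output -32 dB.

-32 dB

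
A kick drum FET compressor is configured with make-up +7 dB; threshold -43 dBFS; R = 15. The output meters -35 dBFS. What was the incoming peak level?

-28 dBFS

Stripping the +7 dB make-up gives -42 dBFS at the gain stage.
Post-compression overshoot = -42 − (-43) = 1 dB.
Input overshoot = R × output overshoot = 15 dB → input = -43 + 15 = -28 dBFS.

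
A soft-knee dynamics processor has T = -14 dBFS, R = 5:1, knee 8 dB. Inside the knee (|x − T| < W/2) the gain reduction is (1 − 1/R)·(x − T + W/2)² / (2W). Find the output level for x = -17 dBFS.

-17.05 dBFS

x − T + W/2 = -17 − (-14) + 4 = 1.
GR = (1 − 1/5) × 1² / 16 = 0.8 × 1 / 16 = 0.05 dB.
Output = -17 − 0.05 = -17.05 dBFS.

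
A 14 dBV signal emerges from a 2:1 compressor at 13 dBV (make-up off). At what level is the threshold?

12 dBV

Input is 2 dB above T (since output overshoot × R = input overshoot: (13 − T)·2 = 14 − T gives T = 12 dBV).
Check: 12 + (14 − 12)/2 = 12 + 1 = 13 dBV. ✓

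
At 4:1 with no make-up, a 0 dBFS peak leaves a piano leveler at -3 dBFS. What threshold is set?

Input is 4 dB above T (since output overshoot × R = input overshoot: (-3 − T)·4 = 0 − T gives T = -4 dBFS).
Check: -4 + (0 − (-4))/4 = -4 + 1 = -3 dBFS. ✓

-4 dBFS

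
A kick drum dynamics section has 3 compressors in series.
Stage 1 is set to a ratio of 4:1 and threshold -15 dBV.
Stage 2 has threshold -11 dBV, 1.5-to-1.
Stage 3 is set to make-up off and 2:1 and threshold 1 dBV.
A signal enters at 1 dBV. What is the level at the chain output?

Stage 1: 16 dB above -15 dBV, reduced 4:1 to 4 dB above → -11 dBV.
Stage 2: -11 dBV is at or below the -11 dBV threshold — no compression; output -11 dBV.
Stage 3: -11 dBV ≤ 1 dBV, so stage 3 doesn't engage; output -11 dBV.

-11 dBV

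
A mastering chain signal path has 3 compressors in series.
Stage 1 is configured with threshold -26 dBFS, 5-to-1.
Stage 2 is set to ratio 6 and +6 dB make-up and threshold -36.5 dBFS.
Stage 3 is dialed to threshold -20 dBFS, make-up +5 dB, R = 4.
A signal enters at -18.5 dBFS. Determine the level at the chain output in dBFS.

Stage 1: -18.5 dBFS is 7.5 dB over -26 dBFS; at 5:1 that becomes 1.5 dB over, giving -24.5 dBFS.
Stage 2: -24.5 dBFS is 12 dB over -36.5 dBFS; at 6:1 that becomes 2 dB over, giving -34.5 dBFS; +6 dB make-up → -28.5 dBFS.
Stage 3: below threshold (-28.5 ≤ -20); passes unchanged; make-up brings it to -23.5 dBFS.

-23.5 dBFS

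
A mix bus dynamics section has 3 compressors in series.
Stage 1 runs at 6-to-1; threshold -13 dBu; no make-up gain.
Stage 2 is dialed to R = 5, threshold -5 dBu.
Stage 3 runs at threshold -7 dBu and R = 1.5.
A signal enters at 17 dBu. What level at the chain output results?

Stage 1: 30 dB above -13 dBu, reduced 6:1 to 5 dB above → -8 dBu.
Stage 2: -8 dBu is at or below the -5 dBu threshold — no compression; output -8 dBu.
Stage 3: below threshold (-8 ≤ -7); passes unchanged; output -8 dBu.

-8 dBu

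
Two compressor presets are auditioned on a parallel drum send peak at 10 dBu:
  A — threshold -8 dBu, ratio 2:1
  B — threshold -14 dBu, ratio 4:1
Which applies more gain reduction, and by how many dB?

A: 18 dB over, compressed to 9 dB over, so 9 dB of GR.
B: 24 dB over, compressed to 6 dB over, so 18 dB of GR.
Difference: 9 dB in favour of B.

B, by 9 dB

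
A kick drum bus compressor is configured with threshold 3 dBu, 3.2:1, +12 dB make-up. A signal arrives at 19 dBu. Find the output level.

Overshoot: 19 − 3 = 16 dB.
3.2:1 compression reduces that to 16/3.2 = 5 dB over.
Output = 3 + 5 = 8 dBu; make-up adds 12 dB, giving 20 dBu.

20 dBu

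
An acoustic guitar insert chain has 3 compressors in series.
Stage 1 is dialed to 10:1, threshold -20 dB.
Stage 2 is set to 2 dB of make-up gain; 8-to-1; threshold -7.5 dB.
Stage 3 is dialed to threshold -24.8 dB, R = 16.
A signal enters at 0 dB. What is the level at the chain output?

-24.25 dB

Stage 1: overshoot 20 dB → 20/10 = 2 dB → -18 dB.
Stage 2: -18 dB ≤ -7.5 dB, so stage 2 doesn't engage; make-up brings it to -16 dB.
Stage 3: overshoot 8.8 dB → 8.8/16 = 0.55 dB → -24.25 dB.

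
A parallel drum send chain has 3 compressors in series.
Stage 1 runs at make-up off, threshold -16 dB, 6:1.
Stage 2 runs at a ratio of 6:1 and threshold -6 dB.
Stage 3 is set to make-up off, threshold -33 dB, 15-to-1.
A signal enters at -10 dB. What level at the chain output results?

Stage 1: 6 dB above -16 dB, reduced 6:1 to 1 dB above → -15 dB.
Stage 2: -15 dB is at or below the -6 dB threshold — no compression; output -15 dB.
Stage 3: -15 dB is 18 dB over -33 dB; at 15:1 that becomes 1.2 dB over, giving -31.8 dB.

-31.8 dB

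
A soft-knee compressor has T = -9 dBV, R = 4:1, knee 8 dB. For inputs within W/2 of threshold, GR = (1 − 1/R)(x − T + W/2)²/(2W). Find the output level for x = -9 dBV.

-9.75 dBV

x − T + W/2 = -9 − (-9) + 4 = 4.
GR = (1 − 1/4) × 4² / 16 = 0.75 × 16 / 16 = 0.75 dB.
Output = -9 − 0.75 = -9.75 dBV.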